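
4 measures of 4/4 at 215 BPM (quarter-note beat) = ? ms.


Quarter-note beat duration = 60000 / 215 ms
Beats per measure (4/4) = 4
One measure = 4 × 60000 / 215 = 240000 / 215 ms
4 measures = 4 × 240000 / 215 = 960000 / 215
= 4465.1 ms


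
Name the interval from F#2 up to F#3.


Solution.
Letter names: F → F spans 8 letter names → an octave
Semitones: F#2 → F#3 = 12 half-steps
An octave of 12 semitones is a perfect octave
= perfect octave


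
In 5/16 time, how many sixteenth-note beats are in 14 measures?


Time signature 5/16: the bottom number 16 means the sixteenth note gets one count
The top number 5 means 5 sixteenth-note beats per measure
Total = 5 × 14 measures
= 70 sixteenth-note beats


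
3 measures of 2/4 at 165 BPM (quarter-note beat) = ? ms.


Working:
Quarter-note beat duration = 60000 / 165 ms
Beats per measure (2/4) = 2
One measure = 2 × 60000 / 165 = 120000 / 165 ms
3 measures = 3 × 120000 / 165 = 360000 / 165
= 2181.8 ms


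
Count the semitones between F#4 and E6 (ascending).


Working:
Absolute semitone position = octave×12 + chromatic position
F#4: 4×12 + 6 = 54
E6: 6×12 + 4 = 76
Difference = 76 - 54 = 22
= 22 semitones


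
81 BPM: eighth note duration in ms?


Let's work it out.
One quarter-note beat = 60000 / BPM = 60000 / 81 ms
Eighth note = 1/2 × quarter note
Duration = 1/2 × 60000 / 81 = 30000 / 81
= 370.4 ms


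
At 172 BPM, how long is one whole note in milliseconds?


Working:
One quarter-note beat = 60000 / BPM = 60000 / 172 ms
Whole note = 4 × quarter note
Duration = 4 × 60000 / 172 = 240000 / 172
= 1395.3 ms


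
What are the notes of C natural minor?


Step by step:
Natural minor scale pattern: W-H-W-W-H-W-W (2-1-2-2-1-2-2 semitones)
Starting from C:
  C + 2 semitones → D
  D + 1 semitone → Eb
  Eb + 2 semitones → F
  F + 2 semitones → G
  G + 1 semitone → Ab
  Ab + 2 semitones → Bb
  Bb + 2 semitones → C
Scale = C D Eb F G Ab Bb


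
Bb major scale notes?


Solution.
Major scale pattern: W-W-H-W-W-W-H (2-2-1-2-2-2-1 semitones)
Starting from Bb:
  Bb + 2 semitones → C
  C + 2 semitones → D
  D + 1 semitone → Eb
  Eb + 2 semitones → F
  F + 2 semitones → G
  G + 2 semitones → A
  A + 1 semitone → Bb
Scale = Bb C D Eb F G A


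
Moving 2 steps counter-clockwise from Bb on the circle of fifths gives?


Solution.
Each counter-clockwise step moves down a perfect 5th (= up a perfect 4th)
From Bb: Bb → Eb → Ab
= Ab


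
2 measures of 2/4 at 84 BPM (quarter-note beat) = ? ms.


Quarter-note beat duration = 60000 / 84 ms
Beats per measure (2/4) = 2
One measure = 2 × 60000 / 84 = 120000 / 84 ms
2 measures = 2 × 120000 / 84 = 240000 / 84
= 2857.1 ms


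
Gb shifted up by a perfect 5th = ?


Reasoning:
perfect 5th: 5 letter names, 7 semitones
Letter: G + 4 → D
Pitch: Gb + 7 semitones, spelled as a D → Db
= Db


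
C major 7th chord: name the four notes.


Let's work it out.
Major 7th chord = root + major 3rd + perfect 5th + major 7th
Seventh chords stack in thirds, so the letter names are C-E-G-B
Root: C
Major 3rd above C: E
Perfect 5th above C: G
Major 7th above C: B
Chord = C E G B


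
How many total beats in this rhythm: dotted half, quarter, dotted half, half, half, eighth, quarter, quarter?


Reasoning:
Beat values:
  dotted half = 3 beats
  quarter = 1 beat
  dotted half = 3 beats
  half = 2 beats
  half = 2 beats
  eighth = 0.5 beats
  quarter = 1 beat
  quarter = 1 beat
Sum = 3 + 1 + 3 + 2 + 2 + 0.5 + 1 + 1
= 13.5 beats


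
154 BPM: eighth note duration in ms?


Step by step:
One quarter-note beat = 60000 / BPM = 60000 / 154 ms
Eighth note = 1/2 × quarter note
Duration = 1/2 × 60000 / 154 = 30000 / 154
= 194.8 ms


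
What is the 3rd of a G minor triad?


Let's work it out.
Minor triad = root + minor 3rd (3 semitones) + perfect 5th (7 semitones)
A triad on G stacks thirds, so the chord tones use letter names G-B-D
Root: G
Minor 3rd above G: Bb
Perfect 5th above G: D
The 3rd = Bb


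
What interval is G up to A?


Let's work it out.
Letter names: G → A spans 2 letter names → a 2nd
Semitones: G → A = 2 half-steps
A 2nd of 2 semitones is a major 2nd
= major 2nd


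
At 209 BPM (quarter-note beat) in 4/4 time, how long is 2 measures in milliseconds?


Working:
Quarter-note beat duration = 60000 / 209 ms
Beats per measure (4/4) = 4
One measure = 4 × 60000 / 209 = 240000 / 209 ms
2 measures = 2 × 240000 / 209 = 480000 / 209
= 2296.7 ms


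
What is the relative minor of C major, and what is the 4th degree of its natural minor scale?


Step by step:
The relative minor shares the major's key signature and starts on its 6th degree
6th degree = a major 6th above the tonic; a major 6th above C is A
→ relative minor of C major is A minor
A natural minor scale: A B C D E F G
= A minor; 4th degree = D


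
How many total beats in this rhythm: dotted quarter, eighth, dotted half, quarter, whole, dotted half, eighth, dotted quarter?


Beat values:
  dotted quarter = 1.5 beats
  eighth = 0.5 beats
  dotted half = 3 beats
  quarter = 1 beat
  whole = 4 beats
  dotted half = 3 beats
  eighth = 0.5 beats
  dotted quarter = 1.5 beats
Sum = 1.5 + 0.5 + 3 + 1 + 4 + 3 + 0.5 + 1.5
= 15 beats


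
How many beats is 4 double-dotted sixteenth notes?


Working:
Base sixteenth note = 1/4 beats
Dot 1 adds half the previous value: +1/8
Dot 2 adds half the previous value: +1/16
One double-dotted sixteenth = 1/4 + 1/8 + 1/16 = 7/16
4 of them = 4 × 7/16 = 7/4
= 7/4 beats


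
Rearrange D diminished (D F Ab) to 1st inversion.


Step by step:
Root position: D F Ab
1st inversion: move root up an octave
Bass note: F
Notes (bottom to top) = F Ab D


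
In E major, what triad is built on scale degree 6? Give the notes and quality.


Step by step:
E major scale: E F# G# A B C# D#
Diatonic triad on degree 6 stacks scale notes 6, 1, 3: C# E G#
C#→E = 3 semitones; C#→G# = 7 semitones → minor triad
= C# E G# (minor)


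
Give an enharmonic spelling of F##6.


Let's work it out.
Enharmonic notes sound the same pitch but are spelled with different letter names
F## and G name the same pitch class
= G6


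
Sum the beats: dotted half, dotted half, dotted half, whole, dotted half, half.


Let's work it out.
Beat values:
  dotted half = 3 beats
  dotted half = 3 beats
  dotted half = 3 beats
  whole = 4 beats
  dotted half = 3 beats
  half = 2 beats
Sum = 3 + 3 + 3 + 4 + 3 + 2
= 18 beats


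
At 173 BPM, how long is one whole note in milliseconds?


Solution.
One quarter-note beat = 60000 / BPM = 60000 / 173 ms
Whole note = 4 × quarter note
Duration = 4 × 60000 / 173 = 240000 / 173
= 1387.3 ms


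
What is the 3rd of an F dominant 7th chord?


Solution.
Dominant 7th chord = root + major 3rd + perfect 5th + minor 7th
Seventh chords stack in thirds, so the letter names are F-A-C-E
Root: F
Major 3rd above F: A
Perfect 5th above F: C
Minor 7th above F: Eb
The 3rd = A


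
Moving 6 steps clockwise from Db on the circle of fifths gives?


Let's work it out.
Each clockwise step on the circle of fifths moves up a perfect 5th
From Db: Db → Ab → Eb → Bb → F → C → G
= G


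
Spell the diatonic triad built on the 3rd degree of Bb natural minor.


Let's work it out.
Bb natural minor scale: Bb C Db Eb F Gb Ab
Diatonic triad on degree 3 stacks scale notes 3, 5, 7: Db F Ab
Db→F = 4 semitones; Db→Ab = 7 semitones → major triad
= Db F Ab (major)


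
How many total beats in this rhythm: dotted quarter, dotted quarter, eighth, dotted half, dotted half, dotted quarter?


Beat values:
  dotted quarter = 1.5 beats
  dotted quarter = 1.5 beats
  eighth = 0.5 beats
  dotted half = 3 beats
  dotted half = 3 beats
  dotted quarter = 1.5 beats
Sum = 1.5 + 1.5 + 0.5 + 3 + 3 + 1.5
= 11 beats


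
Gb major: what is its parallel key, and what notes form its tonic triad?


Let's work it out.
Parallel keys share the same tonic but differ in mode
Gb major → parallel is Gb minor
Tonic triad of Gb minor = Gb Bbb Db
= Gb minor; triad = Gb Bbb Db


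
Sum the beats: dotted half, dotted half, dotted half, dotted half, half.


Let's work it out.
Beat values:
  dotted half = 3 beats
  dotted half = 3 beats
  dotted half = 3 beats
  dotted half = 3 beats
  half = 2 beats
Sum = 3 + 3 + 3 + 3 + 2
= 14 beats


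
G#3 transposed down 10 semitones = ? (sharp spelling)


Solution.
G#3: chromatic position 8 in octave 3 → absolute = 3×12 + 8 = 44
Transpose down 10: 44 - 10 = 34
34 = 2×12 + 10 → A# in octave 2
Result = A#2


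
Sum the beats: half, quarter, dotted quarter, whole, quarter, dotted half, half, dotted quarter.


Beat values:
  half = 2 beats
  quarter = 1 beat
  dotted quarter = 1.5 beats
  whole = 4 beats
  quarter = 1 beat
  dotted half = 3 beats
  half = 2 beats
  dotted quarter = 1.5 beats
Sum = 2 + 1 + 1.5 + 4 + 1 + 3 + 2 + 1.5
= 16 beats


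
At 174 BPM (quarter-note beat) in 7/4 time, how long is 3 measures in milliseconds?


Solution.
Quarter-note beat duration = 60000 / 174 ms
Beats per measure (7/4) = 7
One measure = 7 × 60000 / 174 = 420000 / 174 ms
3 measures = 3 × 420000 / 174 = 1260000 / 174
= 7241.4 ms


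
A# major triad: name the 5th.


Step by step:
Major triad = root + major 3rd (4 semitones) + perfect 5th (7 semitones)
A triad on A# stacks thirds, so the chord tones use letter names A-C-E
Root: A#
Major 3rd above A#: C##
Perfect 5th above A#: E#
The 5th = E#


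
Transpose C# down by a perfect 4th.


Reasoning:
perfect 4th: 4 letter names, 5 semitones
Letter: C - 3 → G
Pitch: C# - 5 semitones, spelled as a G → G#
= G#


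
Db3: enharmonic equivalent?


Working:
Enharmonic notes sound the same pitch but are spelled with different letter names
Db and C# name the same pitch class
= C#3


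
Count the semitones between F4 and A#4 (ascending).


Solution.
Absolute semitone position = octave×12 + chromatic position
F4: 4×12 + 5 = 53
A#4: 4×12 + 10 = 58
Difference = 58 - 53 = 5
= 5 semitones


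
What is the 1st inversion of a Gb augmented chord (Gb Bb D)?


Root position: Gb Bb D
1st inversion: move root up an octave
Bass note: Bb
Notes (bottom to top) = Bb D Gb


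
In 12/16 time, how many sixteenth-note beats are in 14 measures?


Let's work it out.
Time signature 12/16: the bottom number 16 means the sixteenth note gets one count
The top number 12 means 12 sixteenth-note beats per measure
Total = 12 × 14 measures
= 168 sixteenth-note beats


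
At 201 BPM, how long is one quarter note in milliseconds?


Working:
One quarter-note beat = 60000 / BPM = 60000 / 201 ms
Duration = 60000 / 201
= 298.5 ms


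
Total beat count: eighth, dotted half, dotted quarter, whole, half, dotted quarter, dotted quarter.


Beat values:
  eighth = 0.5 beats
  dotted half = 3 beats
  dotted quarter = 1.5 beats
  whole = 4 beats
  half = 2 beats
  dotted quarter = 1.5 beats
  dotted quarter = 1.5 beats
Sum = 0.5 + 3 + 1.5 + 4 + 2 + 1.5 + 1.5
= 14 beats


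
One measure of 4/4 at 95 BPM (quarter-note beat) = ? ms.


Quarter-note beat duration = 60000 / 95 ms
Beats per measure (4/4) = 4
One measure = 4 × 60000 / 95 = 240000 / 95 ms
= 2526.3 ms


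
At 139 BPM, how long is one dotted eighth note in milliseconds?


Working:
One quarter-note beat = 60000 / BPM = 60000 / 139 ms
Dotted eighth note = 3/4 × quarter note
Duration = 3/4 × 60000 / 139 = 45000 / 139
= 323.7 ms


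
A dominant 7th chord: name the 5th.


Let's work it out.
Dominant 7th chord = root + major 3rd + perfect 5th + minor 7th
Seventh chords stack in thirds, so the letter names are A-C-E-G
Root: A
Major 3rd above A: C#
Perfect 5th above A: E
Minor 7th above A: G
The 5th = E


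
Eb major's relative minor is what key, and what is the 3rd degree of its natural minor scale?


Solution.
The relative minor shares the major's key signature and starts on its 6th degree
6th degree = a major 6th above the tonic; a major 6th above Eb is C
→ relative minor of Eb major is C minor
C natural minor scale: C D Eb F G Ab Bb
= C minor; 3rd degree = Eb


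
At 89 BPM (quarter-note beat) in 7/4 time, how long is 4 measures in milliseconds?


Quarter-note beat duration = 60000 / 89 ms
Beats per measure (7/4) = 7
One measure = 7 × 60000 / 89 = 420000 / 89 ms
4 measures = 4 × 420000 / 89 = 1680000 / 89
= 18876.4 ms


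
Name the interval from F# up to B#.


Letter names: F → B spans 4 letter names → a 4th
Semitones: F# → B# = 6 half-steps
A 4th of 6 semitones is an augmented 4th
= augmented 4th


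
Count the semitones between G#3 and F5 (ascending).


Absolute semitone position = octave×12 + chromatic position
G#3: 3×12 + 8 = 44
F5: 5×12 + 5 = 65
Difference = 65 - 44 = 21
= 21 semitones


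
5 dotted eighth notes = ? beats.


Let's work it out.
Base eighth note = 1/2 beats
Dot 1 adds half the previous value: +1/4
One dotted eighth = 1/2 + 1/4 = 3/4
5 of them = 5 × 3/4 = 15/4
= 15/4 beats


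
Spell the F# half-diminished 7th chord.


Let's work it out.
Half-diminished 7th chord = root + minor 3rd + diminished 5th + minor 7th
Seventh chords stack in thirds, so the letter names are F-A-C-E
Root: F#
Minor 3rd above F#: A
Diminished 5th above F#: C
Minor 7th above F#: E
Chord = F# A C E


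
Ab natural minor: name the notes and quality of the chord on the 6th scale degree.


Let's work it out.
Ab natural minor scale: Ab Bb Cb Db Eb Fb Gb
Diatonic triad on degree 6 stacks scale notes 6, 1, 3: Fb Ab Cb
Fb→Ab = 4 semitones; Fb→Cb = 7 semitones → major triad
= Fb Ab Cb (major)


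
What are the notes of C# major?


Step by step:
Major scale pattern: W-W-H-W-W-W-H (2-2-1-2-2-2-1 semitones)
Starting from C#:
  C# + 2 semitones → D#
  D# + 2 semitones → E#
  E# + 1 semitone → F#
  F# + 2 semitones → G#
  G# + 2 semitones → A#
  A# + 2 semitones → B#
  B# + 1 semitone → C#
Scale = C# D# E# F# G# A# B#


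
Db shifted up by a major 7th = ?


Solution.
major 7th: 7 letter names, 11 semitones
Letter: D + 6 → C
Pitch: Db + 11 semitones, spelled as a C → C
= C


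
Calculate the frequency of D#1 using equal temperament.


f = 440 × 2^(n/12) where n = semitones from A4
D#1: -42 semitones from A4
f = 440 × 2^(-42/12)
f = 38.89 Hz


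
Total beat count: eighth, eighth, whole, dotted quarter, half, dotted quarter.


Reasoning:
Beat values:
  eighth = 0.5 beats
  eighth = 0.5 beats
  whole = 4 beats
  dotted quarter = 1.5 beats
  half = 2 beats
  dotted quarter = 1.5 beats
Sum = 0.5 + 0.5 + 4 + 1.5 + 2 + 1.5
= 10 beats


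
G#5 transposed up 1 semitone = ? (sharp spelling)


Solution.
G#5: chromatic position 8 in octave 5 → absolute = 5×12 + 8 = 68
Transpose up 1: 68 + 1 = 69
69 = 5×12 + 9 → A in octave 5
Result = A5


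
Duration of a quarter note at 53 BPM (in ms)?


Reasoning:
One quarter-note beat = 60000 / BPM = 60000 / 53 ms
Duration = 60000 / 53
= 1132.1 ms


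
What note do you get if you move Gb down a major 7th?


Reasoning:
major 7th: 7 letter names, 11 semitones
Letter: G - 6 → A
Pitch: Gb - 11 semitones, spelled as an A → Abb
= Abb


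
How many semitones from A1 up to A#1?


Let's work it out.
Absolute semitone position = octave×12 + chromatic position
A1: 1×12 + 9 = 21
A#1: 1×12 + 10 = 22
Difference = 22 - 21 = 1
= 1 semitone


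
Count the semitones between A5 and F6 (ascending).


Reasoning:
Absolute semitone position = octave×12 + chromatic position
A5: 5×12 + 9 = 69
F6: 6×12 + 5 = 77
Difference = 77 - 69 = 8
= 8 semitones


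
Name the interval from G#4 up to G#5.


Letter names: G → G spans 8 letter names → an octave
Semitones: G#4 → G#5 = 12 half-steps
An octave of 12 semitones is a perfect octave
= perfect octave


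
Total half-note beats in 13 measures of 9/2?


Reasoning:
Time signature 9/2: the bottom number 2 means the half note gets one count
The top number 9 means 9 half-note beats per measure
Total = 9 × 13 measures
= 117 half-note beats


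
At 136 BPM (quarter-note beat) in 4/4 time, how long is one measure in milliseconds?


Quarter-note beat duration = 60000 / 136 ms
Beats per measure (4/4) = 4
One measure = 4 × 60000 / 136 = 240000 / 136 ms
= 1764.7 ms


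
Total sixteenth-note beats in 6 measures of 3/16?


Let's work it out.
Time signature 3/16: the bottom number 16 means the sixteenth note gets one count
The top number 3 means 3 sixteenth-note beats per measure
Total = 3 × 6 measures
= 18 sixteenth-note beats


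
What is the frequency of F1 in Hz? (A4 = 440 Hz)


Reasoning:
f = 440 × 2^(n/12) where n = semitones from A4
F1: -40 semitones from A4
f = 440 × 2^(-40/12)
f = 43.65 Hz


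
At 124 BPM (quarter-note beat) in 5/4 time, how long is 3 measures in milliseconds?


Reasoning:
Quarter-note beat duration = 60000 / 124 ms
Beats per measure (5/4) = 5
One measure = 5 × 60000 / 124 = 300000 / 124 ms
3 measures = 3 × 300000 / 124 = 900000 / 124
= 7258.1 ms


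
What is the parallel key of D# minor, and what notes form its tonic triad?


Solution.
Parallel keys share the same tonic but differ in mode
D# minor → parallel is D# major
Tonic triad of D# major = D# F## A#
= D# major; triad = D# F## A#


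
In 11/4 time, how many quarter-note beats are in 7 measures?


Reasoning:
Time signature 11/4: the bottom number 4 means the quarter note gets one count
The top number 11 means 11 quarter-note beats per measure
Total = 11 × 7 measures
= 77 quarter-note beats


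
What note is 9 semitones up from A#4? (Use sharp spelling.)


Solution.
A#4: chromatic position 10 in octave 4 → absolute = 4×12 + 10 = 58
Transpose up 9: 58 + 9 = 67
67 = 5×12 + 7 → G in octave 5
Result = G5


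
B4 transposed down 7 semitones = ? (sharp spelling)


Step by step:
B4: chromatic position 11 in octave 4 → absolute = 4×12 + 11 = 59
Transpose down 7: 59 - 7 = 52
52 = 4×12 + 4 → E in octave 4
Result = E4


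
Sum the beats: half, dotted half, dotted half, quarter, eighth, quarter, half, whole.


Working:
Beat values:
  half = 2 beats
  dotted half = 3 beats
  dotted half = 3 beats
  quarter = 1 beat
  eighth = 0.5 beats
  quarter = 1 beat
  half = 2 beats
  whole = 4 beats
Sum = 2 + 3 + 3 + 1 + 0.5 + 1 + 2 + 4
= 16.5 beats


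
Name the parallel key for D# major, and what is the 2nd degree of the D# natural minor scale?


Solution.
Parallel keys share the same tonic but differ in mode
D# major → parallel is D# minor
D# natural minor scale: D# E# F# G# A# B C#
= D# minor; 2nd degree = E#


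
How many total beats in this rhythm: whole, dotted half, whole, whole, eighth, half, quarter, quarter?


Step by step:
Beat values:
  whole = 4 beats
  dotted half = 3 beats
  whole = 4 beats
  whole = 4 beats
  eighth = 0.5 beats
  half = 2 beats
  quarter = 1 beat
  quarter = 1 beat
Sum = 4 + 3 + 4 + 4 + 0.5 + 2 + 1 + 1
= 19.5 beats


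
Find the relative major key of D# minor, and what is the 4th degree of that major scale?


Let's work it out.
The relative major shares the key signature and is a minor 3rd above the minor tonic
A minor 3rd above D# is F#
→ relative major of D# minor is F# major
F# major scale: F# G# A# B C# D# E#
= F# major; 4th degree = B


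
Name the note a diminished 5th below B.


Let's work it out.
A 5th spans 5 letter names, so from B we land on E
A diminished 5th = 6 semitones below B
Spell E at that pitch: E#
= E#


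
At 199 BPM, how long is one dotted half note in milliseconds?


Working:
One quarter-note beat = 60000 / BPM = 60000 / 199 ms
Dotted half note = 3 × quarter note
Duration = 3 × 60000 / 199 = 180000 / 199
= 904.5 ms


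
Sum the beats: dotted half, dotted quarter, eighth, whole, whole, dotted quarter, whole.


Solution.
Beat values:
  dotted half = 3 beats
  dotted quarter = 1.5 beats
  eighth = 0.5 beats
  whole = 4 beats
  whole = 4 beats
  dotted quarter = 1.5 beats
  whole = 4 beats
Sum = 3 + 1.5 + 0.5 + 4 + 4 + 1.5 + 4
= 18.5 beats


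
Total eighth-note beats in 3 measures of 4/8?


Working:
Time signature 4/8: the bottom number 8 means the eighth note gets one count
The top number 4 means 4 eighth-note beats per measure
Total = 4 × 3 measures
= 12 eighth-note beats


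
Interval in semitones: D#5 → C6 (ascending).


Step by step:
Absolute semitone position = octave×12 + chromatic position
D#5: 5×12 + 3 = 63
C6: 6×12 + 0 = 72
Difference = 72 - 63 = 9
= 9 semitones


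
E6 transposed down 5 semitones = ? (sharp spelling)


Step by step:
E6: chromatic position 4 in octave 6 → absolute = 6×12 + 4 = 76
Transpose down 5: 76 - 5 = 71
71 = 5×12 + 11 → B in octave 5
Result = B5


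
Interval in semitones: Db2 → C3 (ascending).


Working:
Absolute semitone position = octave×12 + chromatic position
Db2: 2×12 + 1 = 25
C3: 3×12 + 0 = 36
Difference = 36 - 25 = 11
= 11 semitones


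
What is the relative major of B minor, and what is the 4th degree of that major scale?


Reasoning:
The relative major shares the key signature and is a minor 3rd above the minor tonic
A minor 3rd above B is D
→ relative major of B minor is D major
D major scale: D E F# G A B C#
= D major; 4th degree = G


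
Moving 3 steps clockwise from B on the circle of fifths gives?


Reasoning:
Each clockwise step on the circle of fifths moves up a perfect 5th
From B: B → F#/Gb → Db → Ab
= Ab


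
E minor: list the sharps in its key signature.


Solution.
Sharp minor keys follow the circle of fifths: A(0), E(1), B(2), F#(3), C#(4), G#(5), D#(6), A#(7)
E minor has 1 sharp
Order of sharps: F# C# G# D# A# E# B# → first 1: F#
= F#


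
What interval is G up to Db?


Letter names: G → D spans 5 letter names → a 5th
Semitones: G → Db = 6 half-steps
A 5th of 6 semitones is a diminished 5th
= diminished 5th


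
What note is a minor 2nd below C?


Reasoning:
A 2nd spans 2 letter names, so from C we land on B
A minor 2nd = 1 semitone below C
Spell B at that pitch: B
= B


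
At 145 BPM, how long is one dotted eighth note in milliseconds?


Step by step:
One quarter-note beat = 60000 / BPM = 60000 / 145 ms
Dotted eighth note = 3/4 × quarter note
Duration = 3/4 × 60000 / 145 = 45000 / 145
= 310.3 ms


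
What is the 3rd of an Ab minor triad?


Reasoning:
Minor triad = root + minor 3rd (3 semitones) + perfect 5th (7 semitones)
A triad on Ab stacks thirds, so the chord tones use letter names A-C-E
Root: Ab
Minor 3rd above Ab: Cb
Perfect 5th above Ab: Eb
The 3rd = Cb


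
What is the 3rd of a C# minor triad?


Working:
Minor triad = root + minor 3rd (3 semitones) + perfect 5th (7 semitones)
A triad on C# stacks thirds, so the chord tones use letter names C-E-G
Root: C#
Minor 3rd above C#: E
Perfect 5th above C#: G#
The 3rd = E


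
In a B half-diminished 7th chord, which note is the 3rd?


Step by step:
Half-diminished 7th chord = root + minor 3rd + diminished 5th + minor 7th
Seventh chords stack in thirds, so the letter names are B-D-F-A
Root: B
Minor 3rd above B: D
Diminished 5th above B: F
Minor 7th above B: A
The 3rd = D


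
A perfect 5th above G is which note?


A 5th spans 5 letter names, so from G we land on D
A perfect 5th = 7 semitones above G
Spell D at that pitch: D
= D


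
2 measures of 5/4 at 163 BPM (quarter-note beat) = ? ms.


Let's work it out.
Quarter-note beat duration = 60000 / 163 ms
Beats per measure (5/4) = 5
One measure = 5 × 60000 / 163 = 300000 / 163 ms
2 measures = 2 × 300000 / 163 = 600000 / 163
= 3681.0 ms


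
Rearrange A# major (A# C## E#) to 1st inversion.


Solution.
Root position: A# C## E#
1st inversion: move root up an octave
Bass note: C##
Notes (bottom to top) = C## E# A#


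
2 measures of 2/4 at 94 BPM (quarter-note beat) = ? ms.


Quarter-note beat duration = 60000 / 94 ms
Beats per measure (2/4) = 2
One measure = 2 × 60000 / 94 = 120000 / 94 ms
2 measures = 2 × 120000 / 94 = 240000 / 94
= 2553.2 ms


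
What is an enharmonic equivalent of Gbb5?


Enharmonic notes sound the same pitch but are spelled with different letter names
Gbb and F name the same pitch class
= F5


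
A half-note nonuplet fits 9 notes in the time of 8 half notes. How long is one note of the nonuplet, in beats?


Nonuplet: 9 notes occupy the space of 8 half notes
Space = 8 × 2 = 16 beats
Each nonuplet note = 16 / 9 = 16/9 beats
= 16/9 beats


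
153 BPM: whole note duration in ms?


One quarter-note beat = 60000 / BPM = 60000 / 153 ms
Whole note = 4 × quarter note
Duration = 4 × 60000 / 153 = 240000 / 153
= 1568.6 ms


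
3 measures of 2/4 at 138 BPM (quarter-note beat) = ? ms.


Let's work it out.
Quarter-note beat duration = 60000 / 138 ms
Beats per measure (2/4) = 2
One measure = 2 × 60000 / 138 = 120000 / 138 ms
3 measures = 3 × 120000 / 138 = 360000 / 138
= 2608.7 ms


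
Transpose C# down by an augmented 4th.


augmented 4th: 4 letter names, 6 semitones
Letter: C - 3 → G
Pitch: C# - 6 semitones, spelled as a G → G
= G


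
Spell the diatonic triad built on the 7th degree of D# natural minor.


D# natural minor scale: D# E# F# G# A# B C#
Diatonic triad on degree 7 stacks scale notes 7, 2, 4: C# E# G#
C#→E# = 4 semitones; C#→G# = 7 semitones → major triad
= C# E# G# (major)


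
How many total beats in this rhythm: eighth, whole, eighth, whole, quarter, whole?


Beat values:
  eighth = 0.5 beats
  whole = 4 beats
  eighth = 0.5 beats
  whole = 4 beats
  quarter = 1 beat
  whole = 4 beats
Sum = 0.5 + 4 + 0.5 + 4 + 1 + 4
= 14 beats


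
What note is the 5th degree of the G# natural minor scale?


Solution.
Natural minor scale pattern: W-H-W-W-H-W-W (2-1-2-2-1-2-2 semitones)
Starting from G#:
  G# + 2 semitones → A#
  A# + 1 semitone → B
  B + 2 semitones → C#
  C# + 2 semitones → D#
  D# + 1 semitone → E
  E + 2 semitones → F#
  F# + 2 semitones → G#
Scale: G# A# B C# D# E F#
Degree 5 = D#


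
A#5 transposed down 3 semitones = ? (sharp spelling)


A#5: chromatic position 10 in octave 5 → absolute = 5×12 + 10 = 70
Transpose down 3: 70 - 3 = 67
67 = 5×12 + 7 → G in octave 5
Result = G5


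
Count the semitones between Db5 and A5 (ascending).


Reasoning:
Absolute semitone position = octave×12 + chromatic position
Db5: 5×12 + 1 = 61
A5: 5×12 + 9 = 69
Difference = 69 - 61 = 8
= 8 semitones


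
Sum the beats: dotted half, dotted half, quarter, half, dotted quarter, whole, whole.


Working:
Beat values:
  dotted half = 3 beats
  dotted half = 3 beats
  quarter = 1 beat
  half = 2 beats
  dotted quarter = 1.5 beats
  whole = 4 beats
  whole = 4 beats
Sum = 3 + 3 + 1 + 2 + 1.5 + 4 + 4
= 18.5 beats


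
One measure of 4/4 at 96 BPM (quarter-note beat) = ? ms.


Quarter-note beat duration = 60000 / 96 ms
Beats per measure (4/4) = 4
One measure = 4 × 60000 / 96 = 240000 / 96 ms
= 2500.0 ms


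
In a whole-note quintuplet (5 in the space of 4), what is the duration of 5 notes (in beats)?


Quintuplet: 5 notes occupy the space of 4 whole notes
Space = 4 × 4 = 16 beats
Each quintuplet note = 16 / 5 = 16/5 beats
5 notes = 5 × 16/5 = 16
= 16 beats


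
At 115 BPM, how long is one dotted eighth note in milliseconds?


Step by step:
One quarter-note beat = 60000 / BPM = 60000 / 115 ms
Dotted eighth note = 3/4 × quarter note
Duration = 3/4 × 60000 / 115 = 45000 / 115
= 391.3 ms


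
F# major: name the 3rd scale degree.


Step by step:
Major scale pattern: W-W-H-W-W-W-H (2-2-1-2-2-2-1 semitones)
Starting from F#:
  F# + 2 semitones → G#
  G# + 2 semitones → A#
  A# + 1 semitone → B
  B + 2 semitones → C#
  C# + 2 semitones → D#
  D# + 2 semitones → E#
  E# + 1 semitone → F#
Scale: F# G# A# B C# D# E#
Degree 3 = A#


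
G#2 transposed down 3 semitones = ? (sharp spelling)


Step by step:
G#2: chromatic position 8 in octave 2 → absolute = 2×12 + 8 = 32
Transpose down 3: 32 - 3 = 29
29 = 2×12 + 5 → F in octave 2
Result = F2


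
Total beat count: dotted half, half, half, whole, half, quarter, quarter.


Working:
Beat values:
  dotted half = 3 beats
  half = 2 beats
  half = 2 beats
  whole = 4 beats
  half = 2 beats
  quarter = 1 beat
  quarter = 1 beat
Sum = 3 + 2 + 2 + 4 + 2 + 1 + 1
= 15 beats


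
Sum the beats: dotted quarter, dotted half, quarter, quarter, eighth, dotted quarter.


Beat values:
  dotted quarter = 1.5 beats
  dotted half = 3 beats
  quarter = 1 beat
  quarter = 1 beat
  eighth = 0.5 beats
  dotted quarter = 1.5 beats
Sum = 1.5 + 3 + 1 + 1 + 0.5 + 1.5
= 8.5 beats


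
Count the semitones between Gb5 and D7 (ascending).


Absolute semitone position = octave×12 + chromatic position
Gb5: 5×12 + 6 = 66
D7: 7×12 + 2 = 86
Difference = 86 - 66 = 20
= 20 semitones


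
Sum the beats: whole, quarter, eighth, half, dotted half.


Solution.
Beat values:
  whole = 4 beats
  quarter = 1 beat
  eighth = 0.5 beats
  half = 2 beats
  dotted half = 3 beats
Sum = 4 + 1 + 0.5 + 2 + 3
= 10.5 beats


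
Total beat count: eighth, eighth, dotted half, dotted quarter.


Step by step:
Beat values:
  eighth = 0.5 beats
  eighth = 0.5 beats
  dotted half = 3 beats
  dotted quarter = 1.5 beats
Sum = 0.5 + 0.5 + 3 + 1.5
= 5.5 beats


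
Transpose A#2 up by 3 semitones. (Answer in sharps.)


Step by step:
A#2: chromatic position 10 in octave 2 → absolute = 2×12 + 10 = 34
Transpose up 3: 34 + 3 = 37
37 = 3×12 + 1 → C# in octave 3
Result = C#3


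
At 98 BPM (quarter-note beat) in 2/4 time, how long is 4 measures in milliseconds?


Quarter-note beat duration = 60000 / 98 ms
Beats per measure (2/4) = 2
One measure = 2 × 60000 / 98 = 120000 / 98 ms
4 measures = 4 × 120000 / 98 = 480000 / 98
= 4898.0 ms


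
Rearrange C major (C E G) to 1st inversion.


Step by step:
Root position: C E G
1st inversion: move root up an octave
Bass note: E
Notes (bottom to top) = E G C


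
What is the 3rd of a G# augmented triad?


Step by step:
Augmented triad = root + major 3rd (4 semitones) + augmented 5th (8 semitones)
A triad on G# stacks thirds, so the chord tones use letter names G-B-D
Root: G#
Major 3rd above G#: B#
Augmented 5th above G#: D##
The 3rd = B#


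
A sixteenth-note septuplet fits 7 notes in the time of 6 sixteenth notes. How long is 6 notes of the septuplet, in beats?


Step by step:
Septuplet: 7 notes occupy the space of 6 sixteenth notes
Space = 6 × 1/4 = 3/2 beats
Each septuplet note = 3/2 / 7 = 3/14 beats
6 notes = 6 × 3/14 = 9/7
= 9/7 beats


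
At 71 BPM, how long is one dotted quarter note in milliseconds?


Solution.
One quarter-note beat = 60000 / BPM = 60000 / 71 ms
Dotted quarter note = 3/2 × quarter note
Duration = 3/2 × 60000 / 71 = 90000 / 71
= 1267.6 ms


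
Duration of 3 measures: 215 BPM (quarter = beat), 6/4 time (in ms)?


Reasoning:
Quarter-note beat duration = 60000 / 215 ms
Beats per measure (6/4) = 6
One measure = 6 × 60000 / 215 = 360000 / 215 ms
3 measures = 3 × 360000 / 215 = 1080000 / 215
= 5023.3 ms


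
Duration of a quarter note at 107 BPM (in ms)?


Reasoning:
One quarter-note beat = 60000 / BPM = 60000 / 107 ms
Duration = 60000 / 107
= 560.7 ms


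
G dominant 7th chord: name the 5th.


Dominant 7th chord = root + major 3rd + perfect 5th + minor 7th
Seventh chords stack in thirds, so the letter names are G-B-D-F
Root: G
Major 3rd above G: B
Perfect 5th above G: D
Minor 7th above G: F
The 5th = D


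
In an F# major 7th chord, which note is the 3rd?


Working:
Major 7th chord = root + major 3rd + perfect 5th + major 7th
Seventh chords stack in thirds, so the letter names are F-A-C-E
Root: F#
Major 3rd above F#: A#
Perfect 5th above F#: C#
Major 7th above F#: E#
The 3rd = A#


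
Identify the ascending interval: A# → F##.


Let's work it out.
Letter names: A → F spans 6 letter names → a 6th
Semitones: A# → F## = 9 half-steps
A 6th of 9 semitones is a major 6th
= major 6th


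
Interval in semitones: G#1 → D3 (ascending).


Reasoning:
Absolute semitone position = octave×12 + chromatic position
G#1: 1×12 + 8 = 20
D3: 3×12 + 2 = 38
Difference = 38 - 20 = 18
= 18 semitones


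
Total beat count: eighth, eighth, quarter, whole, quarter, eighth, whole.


Reasoning:
Beat values:
  eighth = 0.5 beats
  eighth = 0.5 beats
  quarter = 1 beat
  whole = 4 beats
  quarter = 1 beat
  eighth = 0.5 beats
  whole = 4 beats
Sum = 0.5 + 0.5 + 1 + 4 + 1 + 0.5 + 4
= 11.5 beats


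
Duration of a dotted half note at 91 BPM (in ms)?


One quarter-note beat = 60000 / BPM = 60000 / 91 ms
Dotted half note = 3 × quarter note
Duration = 3 × 60000 / 91 = 180000 / 91
= 1978.0 ms


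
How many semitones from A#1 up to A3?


Reasoning:
Absolute semitone position = octave×12 + chromatic position
A#1: 1×12 + 10 = 22
A3: 3×12 + 9 = 45
Difference = 45 - 22 = 23
= 23 semitones


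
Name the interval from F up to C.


Letter names: F → C spans 5 letter names → a 5th
Semitones: F → C = 7 half-steps
A 5th of 7 semitones is a perfect 5th
= perfect 5th


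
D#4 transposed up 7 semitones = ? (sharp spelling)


D#4: chromatic position 3 in octave 4 → absolute = 4×12 + 3 = 51
Transpose up 7: 51 + 7 = 58
58 = 4×12 + 10 → A# in octave 4
Result = A#4


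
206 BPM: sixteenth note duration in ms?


Step by step:
One quarter-note beat = 60000 / BPM = 60000 / 206 ms
Sixteenth note = 1/4 × quarter note
Duration = 1/4 × 60000 / 206 = 15000 / 206
= 72.8 ms


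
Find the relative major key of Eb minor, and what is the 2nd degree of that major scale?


Solution.
The relative major shares the key signature and is a minor 3rd above the minor tonic
A minor 3rd above Eb is Gb
→ relative major of Eb minor is Gb major
Gb major scale: Gb Ab Bb Cb Db Eb F
= Gb major; 2nd degree = Ab


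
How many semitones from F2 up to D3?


Reasoning:
Absolute semitone position = octave×12 + chromatic position
F2: 2×12 + 5 = 29
D3: 3×12 + 2 = 38
Difference = 38 - 29 = 9
= 9 semitones


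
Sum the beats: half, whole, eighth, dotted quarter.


Solution.
Beat values:
  half = 2 beats
  whole = 4 beats
  eighth = 0.5 beats
  dotted quarter = 1.5 beats
Sum = 2 + 4 + 0.5 + 1.5
= 8 beats


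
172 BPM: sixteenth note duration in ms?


Working:
One quarter-note beat = 60000 / BPM = 60000 / 172 ms
Sixteenth note = 1/4 × quarter note
Duration = 1/4 × 60000 / 172 = 15000 / 172
= 87.2 ms


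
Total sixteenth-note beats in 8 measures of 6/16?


Time signature 6/16: the bottom number 16 means the sixteenth note gets one count
The top number 6 means 6 sixteenth-note beats per measure
Total = 6 × 8 measures
= 48 sixteenth-note beats


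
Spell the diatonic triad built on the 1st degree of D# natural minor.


Solution.
D# natural minor scale: D# E# F# G# A# B C#
Diatonic triad on degree 1 stacks scale notes 1, 3, 5: D# F# A#
D#→F# = 3 semitones; D#→A# = 7 semitones → minor triad
= D# F# A# (minor)


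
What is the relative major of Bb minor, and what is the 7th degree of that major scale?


Solution.
The relative major shares the key signature and is a minor 3rd above the minor tonic
A minor 3rd above Bb is Db
→ relative major of Bb minor is Db major
Db major scale: Db Eb F Gb Ab Bb C
= Db major; 7th degree = C


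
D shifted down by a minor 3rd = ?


Step by step:
minor 3rd: 3 letter names, 3 semitones
Letter: D - 2 → B
Pitch: D - 3 semitones, spelled as a B → B
= B


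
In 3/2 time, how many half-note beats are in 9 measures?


Reasoning:
Time signature 3/2: the bottom number 2 means the half note gets one count
The top number 3 means 3 half-note beats per measure
Total = 3 × 9 measures
= 27 half-note beats


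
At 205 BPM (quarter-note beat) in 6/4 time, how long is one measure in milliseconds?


Step by step:
Quarter-note beat duration = 60000 / 205 ms
Beats per measure (6/4) = 6
One measure = 6 × 60000 / 205 = 360000 / 205 ms
= 1756.1 ms


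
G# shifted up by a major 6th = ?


Step by step:
major 6th: 6 letter names, 9 semitones
Letter: G + 5 → E
Pitch: G# + 9 semitones, spelled as an E → E#
= E#


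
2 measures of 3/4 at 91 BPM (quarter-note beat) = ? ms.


Quarter-note beat duration = 60000 / 91 ms
Beats per measure (3/4) = 3
One measure = 3 × 60000 / 91 = 180000 / 91 ms
2 measures = 2 × 180000 / 91 = 360000 / 91
= 3956.0 ms


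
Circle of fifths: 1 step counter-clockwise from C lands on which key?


Each counter-clockwise step moves down a perfect 5th (= up a perfect 4th)
From C: C → F
= F


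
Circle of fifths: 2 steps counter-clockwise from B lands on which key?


Step by step:
Each counter-clockwise step moves down a perfect 5th (= up a perfect 4th)
From B: B → E → A
= A


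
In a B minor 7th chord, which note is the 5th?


Step by step:
Minor 7th chord = root + minor 3rd + perfect 5th + minor 7th
Seventh chords stack in thirds, so the letter names are B-D-F-A
Root: B
Minor 3rd above B: D
Perfect 5th above B: F#
Minor 7th above B: A
The 5th = F#


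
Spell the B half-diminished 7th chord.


Half-diminished 7th chord = root + minor 3rd + diminished 5th + minor 7th
Seventh chords stack in thirds, so the letter names are B-D-F-A
Root: B
Minor 3rd above B: D
Diminished 5th above B: F
Minor 7th above B: A
Chord = B D F A


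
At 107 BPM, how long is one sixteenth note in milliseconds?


Step by step:
One quarter-note beat = 60000 / BPM = 60000 / 107 ms
Sixteenth note = 1/4 × quarter note
Duration = 1/4 × 60000 / 107 = 15000 / 107
= 140.2 ms


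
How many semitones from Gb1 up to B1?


Working:
Absolute semitone position = octave×12 + chromatic position
Gb1: 1×12 + 6 = 18
B1: 1×12 + 11 = 23
Difference = 23 - 18 = 5
= 5 semitones


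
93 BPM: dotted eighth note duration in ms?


One quarter-note beat = 60000 / BPM = 60000 / 93 ms
Dotted eighth note = 3/4 × quarter note
Duration = 3/4 × 60000 / 93 = 45000 / 93
= 483.9 ms


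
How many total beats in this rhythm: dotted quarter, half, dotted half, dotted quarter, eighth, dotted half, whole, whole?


Step by step:
Beat values:
  dotted quarter = 1.5 beats
  half = 2 beats
  dotted half = 3 beats
  dotted quarter = 1.5 beats
  eighth = 0.5 beats
  dotted half = 3 beats
  whole = 4 beats
  whole = 4 beats
Sum = 1.5 + 2 + 3 + 1.5 + 0.5 + 3 + 4 + 4
= 19.5 beats


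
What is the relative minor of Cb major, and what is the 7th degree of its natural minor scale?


The relative minor shares the major's key signature and starts on its 6th degree
6th degree = a major 6th above the tonic; a major 6th above Cb is Ab
→ relative minor of Cb major is Ab minor
Ab natural minor scale: Ab Bb Cb Db Eb Fb Gb
= Ab minor; 7th degree = Gb


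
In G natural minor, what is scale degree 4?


Natural minor scale pattern: W-H-W-W-H-W-W (2-1-2-2-1-2-2 semitones)
Starting from G:
  G + 2 semitones → A
  A + 1 semitone → Bb
  Bb + 2 semitones → C
  C + 2 semitones → D
  D + 1 semitone → Eb
  Eb + 2 semitones → F
  F + 2 semitones → G
Scale: G A Bb C D Eb F
Degree 4 = C


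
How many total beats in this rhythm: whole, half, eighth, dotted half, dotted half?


Solution.
Beat values:
  whole = 4 beats
  half = 2 beats
  eighth = 0.5 beats
  dotted half = 3 beats
  dotted half = 3 beats
Sum = 4 + 2 + 0.5 + 3 + 3
= 12.5 beats


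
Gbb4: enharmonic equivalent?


Solution.
Enharmonic notes sound the same pitch but are spelled with different letter names
Gbb and F name the same pitch class
= F4


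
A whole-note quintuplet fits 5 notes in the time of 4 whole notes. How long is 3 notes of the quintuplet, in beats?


Let's work it out.
Quintuplet: 5 notes occupy the space of 4 whole notes
Space = 4 × 4 = 16 beats
Each quintuplet note = 16 / 5 = 16/5 beats
3 notes = 3 × 16/5 = 48/5
= 48/5 beats
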